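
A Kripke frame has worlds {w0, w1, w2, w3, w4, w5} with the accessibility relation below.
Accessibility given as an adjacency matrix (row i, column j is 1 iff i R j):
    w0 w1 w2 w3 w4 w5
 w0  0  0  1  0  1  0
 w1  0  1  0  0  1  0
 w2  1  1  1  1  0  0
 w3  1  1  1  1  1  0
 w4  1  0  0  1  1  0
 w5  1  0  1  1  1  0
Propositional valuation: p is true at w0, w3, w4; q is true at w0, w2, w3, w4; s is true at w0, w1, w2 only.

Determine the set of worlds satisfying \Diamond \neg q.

w1, w2, w3

Let φ = \Diamond \neg q. Evaluate φ at each world:
  w0 (successors {w2, w4}): φ is false.
  w1 (successors {w1, w4}): φ is true.
  w2 (successors {w0, w1, w2, w3}): φ is true.
  w3 (successors {w0, w1, w2, w3, w4}): φ is true.
  w4 (successors {w0, w3, w4}): φ is false.
  w5 (successors {w0, w2, w3, w4}): φ is false.
For instance, at w0:
  At w0: \Diamond \neg q requires \neg q at some successor in {w2, w4}.
    At w2: \neg q is false.
    At w4: \neg q is false.
  So \Diamond \neg q is false at w0.
Satisfying worlds: {w1, w2, w3}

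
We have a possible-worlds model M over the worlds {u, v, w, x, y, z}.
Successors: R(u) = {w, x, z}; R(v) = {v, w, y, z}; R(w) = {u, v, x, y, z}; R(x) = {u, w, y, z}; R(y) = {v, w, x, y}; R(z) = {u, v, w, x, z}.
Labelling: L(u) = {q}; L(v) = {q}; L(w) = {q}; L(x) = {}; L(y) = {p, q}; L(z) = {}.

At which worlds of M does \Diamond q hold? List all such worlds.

Let φ = \Diamond q. Evaluate φ at each world:
  u (successors {w, x, z}): φ is true.
  v (successors {v, w, y, z}): φ is true.
  w (successors {u, v, x, y, z}): φ is true.
  x (successors {u, w, y, z}): φ is true.
  y (successors {v, w, x, y}): φ is true.
  z (successors {u, v, w, x, z}): φ is true.
For instance, at v:
  At v: \Diamond q requires q at some successor in {v, w, y, z}.
    q holds at v, so \Diamond q is true at v.
Satisfying worlds: {u, v, w, x, y, z}

u, v, w, x, y, z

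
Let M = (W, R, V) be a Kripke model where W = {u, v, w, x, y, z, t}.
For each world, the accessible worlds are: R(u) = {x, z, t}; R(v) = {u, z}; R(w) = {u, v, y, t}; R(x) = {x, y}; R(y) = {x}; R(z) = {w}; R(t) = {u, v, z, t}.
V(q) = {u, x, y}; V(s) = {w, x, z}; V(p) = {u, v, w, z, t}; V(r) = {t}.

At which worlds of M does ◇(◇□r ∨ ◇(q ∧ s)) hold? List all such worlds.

u, v, w, x, y, t

Recall that □ψ holds at a world iff ψ holds at every accessible world, and ◇ψ holds iff ψ holds at some accessible world.
Let φ = ◇(◇□r ∨ ◇(q ∧ s)). Evaluate φ at each world:
  u (successors {x, z, t}): φ is true.
  v (successors {u, z}): φ is true.
  w (successors {u, v, y, t}): φ is true.
  x (successors {x, y}): φ is true.
  y (successors {x}): φ is true.
  z (successors {w}): φ is false.
  t (successors {u, v, z, t}): φ is true.
For instance, at t:
  At t: ◇(◇□r ∨ ◇(q ∧ s)) requires ◇□r ∨ ◇(q ∧ s) at some successor in {u, v, z, t}.
    ◇□r ∨ ◇(q ∧ s) holds at u, so ◇(◇□r ∨ ◇(q ∧ s)) is true at t.
      At u: ◇□r is false, ◇(q ∧ s) is true, so ◇□r ∨ ◇(q ∧ s) is true.
Satisfying worlds: {u, v, w, x, y, t}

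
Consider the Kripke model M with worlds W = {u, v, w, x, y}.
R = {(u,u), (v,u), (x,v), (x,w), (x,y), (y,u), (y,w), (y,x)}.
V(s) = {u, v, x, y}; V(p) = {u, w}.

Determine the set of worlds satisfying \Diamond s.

u, v, x, y

Let φ = \Diamond s. Evaluate φ at each world:
  u (successors {u}): φ is true.
  v (successors {u}): φ is true.
  w (successors ∅): φ is false.
  x (successors {v, w, y}): φ is true.
  y (successors {u, w, x}): φ is true.
For instance, at u:
  At u: \Diamond s requires s at some successor in {u}.
    s holds at u, so \Diamond s is true at u.
Satisfying worlds: {u, v, x, y}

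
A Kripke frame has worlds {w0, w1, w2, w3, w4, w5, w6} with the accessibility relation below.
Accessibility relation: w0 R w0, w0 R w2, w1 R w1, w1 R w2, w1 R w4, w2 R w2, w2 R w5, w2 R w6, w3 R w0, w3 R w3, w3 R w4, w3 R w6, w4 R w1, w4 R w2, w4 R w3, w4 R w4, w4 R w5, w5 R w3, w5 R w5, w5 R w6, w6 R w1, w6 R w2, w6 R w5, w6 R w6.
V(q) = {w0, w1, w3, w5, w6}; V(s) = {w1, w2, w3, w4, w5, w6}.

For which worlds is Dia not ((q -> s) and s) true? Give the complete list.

Let φ = Dia not ((q -> s) and s). Evaluate φ at each world:
  w0 (successors {w0, w2}): φ is true.
  w1 (successors {w1, w2, w4}): φ is false.
  w2 (successors {w2, w5, w6}): φ is false.
  w3 (successors {w0, w3, w4, w6}): φ is true.
  w4 (successors {w1, w2, w3, w4, w5}): φ is false.
  w5 (successors {w3, w5, w6}): φ is false.
  w6 (successors {w1, w2, w5, w6}): φ is false.
For instance, at w5:
  At w5: Dia not ((q -> s) and s) requires not ((q -> s) and s) at some successor in {w3, w5, w6}.
    At w3: not ((q -> s) and s) is false.
    At w5: not ((q -> s) and s) is false.
    At w6: not ((q -> s) and s) is false.
  So Dia not ((q -> s) and s) is false at w5.
Satisfying worlds: {w0, w3}

w0, w3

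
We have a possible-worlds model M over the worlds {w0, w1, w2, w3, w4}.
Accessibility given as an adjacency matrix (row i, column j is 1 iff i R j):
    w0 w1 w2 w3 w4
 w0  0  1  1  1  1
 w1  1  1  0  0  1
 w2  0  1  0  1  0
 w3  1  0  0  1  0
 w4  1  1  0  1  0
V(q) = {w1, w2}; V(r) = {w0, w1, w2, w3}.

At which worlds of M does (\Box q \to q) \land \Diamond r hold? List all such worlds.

Let φ = (\Box q \to q) \land \Diamond r. Evaluate φ at each world:
  w0 (successors {w1, w2, w3, w4}): φ is true.
  w1 (successors {w0, w1, w4}): φ is true.
  w2 (successors {w1, w3}): φ is true.
  w3 (successors {w0, w3}): φ is true.
  w4 (successors {w0, w1, w3}): φ is true.
For instance, at w1:
  At w1: \Box q \to q is true, \Diamond r is true, so (\Box q \to q) \land \Diamond r is true.
    At w1: \Box q is false, q is true, so \Box q \to q is true.
      At w1: \Box q requires q at every successor {w0, w1, w4}.
        q fails at w0, so \Box q is false at w1.
    At w1: \Diamond r requires r at some successor in {w0, w1, w4}.
      r holds at w0, so \Diamond r is true at w1.
Satisfying worlds: {w0, w1, w2, w3, w4}

w0, w1, w2, w3, w4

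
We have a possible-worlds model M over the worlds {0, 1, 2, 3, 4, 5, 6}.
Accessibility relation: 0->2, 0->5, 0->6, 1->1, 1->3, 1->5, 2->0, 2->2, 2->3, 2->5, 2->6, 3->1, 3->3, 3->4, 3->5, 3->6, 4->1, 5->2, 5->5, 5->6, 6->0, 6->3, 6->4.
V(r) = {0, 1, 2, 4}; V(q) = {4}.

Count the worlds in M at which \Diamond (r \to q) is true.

Recall that \Diamond ψ holds at a world iff ψ holds at some accessible world.
Let φ = \Diamond (r \to q). Evaluate φ at each world:
  0 (successors {2, 5, 6}): φ is true.
  1 (successors {1, 3, 5}): φ is true.
  2 (successors {0, 2, 3, 5, 6}): φ is true.
  3 (successors {1, 3, 4, 5, 6}): φ is true.
  4 (successors {1}): φ is false.
  5 (successors {2, 5, 6}): φ is true.
  6 (successors {0, 3, 4}): φ is true.
For instance, at 2:
  At 2: \Diamond (r \to q) requires r \to q at some successor in {0, 2, 3, 5, 6}.
    r \to q holds at 3, so \Diamond (r \to q) is true at 2.
Satisfying worlds: {0, 1, 2, 3, 5, 6}

6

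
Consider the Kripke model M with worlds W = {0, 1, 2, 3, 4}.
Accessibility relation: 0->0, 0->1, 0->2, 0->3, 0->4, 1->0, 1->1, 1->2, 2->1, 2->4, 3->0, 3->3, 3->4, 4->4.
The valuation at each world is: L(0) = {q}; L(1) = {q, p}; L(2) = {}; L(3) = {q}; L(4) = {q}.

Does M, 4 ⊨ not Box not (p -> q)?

Recall that Box ψ holds at a world iff ψ holds at every accessible world, and Dia ψ holds iff ψ holds at some accessible world.
At 4: Box not (p -> q) is false, so not Box not (p -> q) is true.
  At 4: Box not (p -> q) requires not (p -> q) at every successor {4}.
    not (p -> q) fails at 4, so Box not (p -> q) is false at 4.

Yes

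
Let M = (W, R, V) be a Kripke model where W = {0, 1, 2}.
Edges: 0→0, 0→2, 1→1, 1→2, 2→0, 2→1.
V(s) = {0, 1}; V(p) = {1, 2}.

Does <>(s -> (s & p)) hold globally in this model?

Recall that <>ψ holds at a world iff ψ holds at some accessible world.
Let φ = <>(s -> (s & p)). Evaluate φ at each world:
  0 (successors {0, 2}): φ is true.
  1 (successors {1, 2}): φ is true.
  2 (successors {0, 1}): φ is true.
For instance, at 2:
  At 2: <>(s -> (s & p)) requires s -> (s & p) at some successor in {0, 1}.
    s -> (s & p) holds at 1, so <>(s -> (s & p)) is true at 2.

Yes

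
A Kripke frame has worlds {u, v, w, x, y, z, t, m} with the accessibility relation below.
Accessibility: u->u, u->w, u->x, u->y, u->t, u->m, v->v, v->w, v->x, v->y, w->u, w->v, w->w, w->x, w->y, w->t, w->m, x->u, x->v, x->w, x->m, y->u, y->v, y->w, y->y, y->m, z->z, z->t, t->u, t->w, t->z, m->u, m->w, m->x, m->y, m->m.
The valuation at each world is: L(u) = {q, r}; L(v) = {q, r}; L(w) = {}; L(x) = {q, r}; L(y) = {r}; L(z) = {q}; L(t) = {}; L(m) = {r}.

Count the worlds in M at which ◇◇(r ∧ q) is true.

Let φ = ◇◇(r ∧ q). Evaluate φ at each world:
  u (successors {u, w, x, y, t, m}): φ is true.
  v (successors {v, w, x, y}): φ is true.
  w (successors {u, v, w, x, y, t, m}): φ is true.
  x (successors {u, v, w, m}): φ is true.
  y (successors {u, v, w, y, m}): φ is true.
  z (successors {z, t}): φ is true.
  t (successors {u, w, z}): φ is true.
  m (successors {u, w, x, y, m}): φ is true.
For instance, at t:
  At t: ◇◇(r ∧ q) requires ◇(r ∧ q) at some successor in {u, w, z}.
    ◇(r ∧ q) holds at u, so ◇◇(r ∧ q) is true at t.
      At u: ◇(r ∧ q) requires r ∧ q at some successor in {u, w, x, y, t, m}.
        r ∧ q holds at u, so ◇(r ∧ q) is true at u.
Satisfying worlds: {u, v, w, x, y, z, t, m}

8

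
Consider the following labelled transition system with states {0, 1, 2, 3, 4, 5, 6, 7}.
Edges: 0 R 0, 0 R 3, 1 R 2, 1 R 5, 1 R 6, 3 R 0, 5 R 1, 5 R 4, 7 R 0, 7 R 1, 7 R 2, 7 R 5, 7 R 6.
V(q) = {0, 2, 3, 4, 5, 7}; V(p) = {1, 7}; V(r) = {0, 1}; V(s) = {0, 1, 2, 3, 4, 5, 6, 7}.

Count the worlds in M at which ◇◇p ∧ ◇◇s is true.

2

Recall that ◇ψ holds at a world iff ψ holds at some accessible world.
Let φ = ◇◇p ∧ ◇◇s. Evaluate φ at each world:
  0 (successors {0, 3}): φ is false.
  1 (successors {2, 5, 6}): φ is true.
  2 (successors ∅): φ is false.
  3 (successors {0}): φ is false.
  4 (successors ∅): φ is false.
  5 (successors {1, 4}): φ is false.
  6 (successors ∅): φ is false.
  7 (successors {0, 1, 2, 5, 6}): φ is true.
For instance, at 0:
  At 0: ◇◇p is false, ◇◇s is true, so ◇◇p ∧ ◇◇s is false.
    At 0: ◇◇p requires ◇p at some successor in {0, 3}.
      At 0: ◇p is false.
      At 3: ◇p is false.
    So ◇◇p is false at 0.
    At 0: ◇◇s requires ◇s at some successor in {0, 3}.
      ◇s holds at 0, so ◇◇s is true at 0.
Satisfying worlds: {1, 7}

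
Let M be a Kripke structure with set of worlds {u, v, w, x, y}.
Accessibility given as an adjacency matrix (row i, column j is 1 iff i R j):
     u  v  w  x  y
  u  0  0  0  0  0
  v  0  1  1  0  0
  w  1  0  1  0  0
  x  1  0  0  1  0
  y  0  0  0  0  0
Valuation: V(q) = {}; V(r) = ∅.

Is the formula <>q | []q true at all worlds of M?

Recall that []ψ holds at a world iff ψ holds at every accessible world, and <>ψ holds iff ψ holds at some accessible world.
Let φ = <>q | []q. Evaluate φ at each world:
  u (successors ∅): φ is true.
  v (successors {v, w}): φ is false.
  w (successors {u, w}): φ is false.
  x (successors {u, x}): φ is false.
  y (successors ∅): φ is true.
Detail at v (counterexample):
  At v: <>q is false, []q is false, so <>q | []q is false.
    At v: <>q requires q at some successor in {v, w}.
      At v: q is false.
      At w: q is false.
    So <>q is false at v.
    At v: []q requires q at every successor {v, w}.
      q fails at v, so []q is false at v.

No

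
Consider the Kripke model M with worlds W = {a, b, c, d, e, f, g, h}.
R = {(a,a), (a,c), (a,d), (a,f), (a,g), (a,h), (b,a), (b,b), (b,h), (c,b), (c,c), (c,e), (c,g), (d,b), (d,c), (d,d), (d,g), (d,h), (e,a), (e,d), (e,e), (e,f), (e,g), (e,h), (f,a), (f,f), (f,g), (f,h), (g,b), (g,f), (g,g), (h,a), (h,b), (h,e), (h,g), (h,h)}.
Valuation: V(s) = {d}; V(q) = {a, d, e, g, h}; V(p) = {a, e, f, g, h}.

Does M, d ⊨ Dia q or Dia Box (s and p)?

At d: Dia q is true, Dia Box (s and p) is false, so Dia q or Dia Box (s and p) is true.
  At d: Dia q requires q at some successor in {b, c, d, g, h}.
    q holds at d, so Dia q is true at d.
  At d: Dia Box (s and p) requires Box (s and p) at some successor in {b, c, d, g, h}.
    At b: Box (s and p) is false.
    At c: Box (s and p) is false.
    At d: Box (s and p) is false.
    At g: Box (s and p) is false.
    At h: Box (s and p) is false.
  So Dia Box (s and p) is false at d.

Yes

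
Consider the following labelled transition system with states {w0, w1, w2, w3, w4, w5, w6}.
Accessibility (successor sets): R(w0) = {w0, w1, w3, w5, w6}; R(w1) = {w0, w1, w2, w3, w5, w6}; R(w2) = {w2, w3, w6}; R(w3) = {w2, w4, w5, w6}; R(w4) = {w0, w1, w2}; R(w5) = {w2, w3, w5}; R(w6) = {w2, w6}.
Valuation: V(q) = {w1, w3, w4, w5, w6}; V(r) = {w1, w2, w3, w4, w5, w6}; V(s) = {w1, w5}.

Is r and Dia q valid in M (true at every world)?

Let φ = r and Dia q. Evaluate φ at each world:
  w0 (successors {w0, w1, w3, w5, w6}): φ is false.
  w1 (successors {w0, w1, w2, w3, w5, w6}): φ is true.
  w2 (successors {w2, w3, w6}): φ is true.
  w3 (successors {w2, w4, w5, w6}): φ is true.
  w4 (successors {w0, w1, w2}): φ is true.
  w5 (successors {w2, w3, w5}): φ is true.
  w6 (successors {w2, w6}): φ is true.
Detail at w0 (counterexample):
  At w0: r is false, Dia q is true, so r and Dia q is false.
    At w0: Dia q requires q at some successor in {w0, w1, w3, w5, w6}.
      q holds at w1, so Dia q is true at w0.

No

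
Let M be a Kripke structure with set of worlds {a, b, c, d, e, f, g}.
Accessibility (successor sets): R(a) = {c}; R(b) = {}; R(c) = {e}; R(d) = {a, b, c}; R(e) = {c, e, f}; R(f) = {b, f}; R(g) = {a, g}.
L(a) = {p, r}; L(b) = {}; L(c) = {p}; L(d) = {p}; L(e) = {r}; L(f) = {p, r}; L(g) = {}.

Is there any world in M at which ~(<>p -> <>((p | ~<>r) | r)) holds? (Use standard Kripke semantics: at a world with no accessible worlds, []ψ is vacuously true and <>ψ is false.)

No

Let φ = ~(<>p -> <>((p | ~<>r) | r)). Evaluate φ at each world:
  a (successors {c}): φ is false.
  b (successors ∅): φ is false.
  c (successors {e}): φ is false.
  d (successors {a, b, c}): φ is false.
  e (successors {c, e, f}): φ is false.
  f (successors {b, f}): φ is false.
  g (successors {a, g}): φ is false.
For instance, at g:
  At g: <>p -> <>((p | ~<>r) | r) is true, so ~(<>p -> <>((p | ~<>r) | r)) is false.
    At g: <>p is true, <>((p | ~<>r) | r) is true, so <>p -> <>((p | ~<>r) | r) is true.
      At g: <>p requires p at some successor in {a, g}.
        p holds at a, so <>p is true at g.
      At g: <>((p | ~<>r) | r) requires (p | ~<>r) | r at some successor in {a, g}.
        (p | ~<>r) | r holds at a, so <>((p | ~<>r) | r) is true at g.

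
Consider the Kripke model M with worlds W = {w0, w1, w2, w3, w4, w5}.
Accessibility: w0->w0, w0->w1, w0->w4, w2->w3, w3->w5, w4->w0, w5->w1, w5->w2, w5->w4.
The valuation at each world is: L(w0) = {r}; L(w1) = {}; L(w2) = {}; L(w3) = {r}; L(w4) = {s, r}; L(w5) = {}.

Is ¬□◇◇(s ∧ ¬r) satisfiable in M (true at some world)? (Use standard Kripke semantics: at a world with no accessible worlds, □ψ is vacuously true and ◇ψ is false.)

Yes

Let φ = ¬□◇◇(s ∧ ¬r). Evaluate φ at each world:
  w0 (successors {w0, w1, w4}): φ is true.
  w1 (successors ∅): φ is false.
  w2 (successors {w3}): φ is true.
  w3 (successors {w5}): φ is true.
  w4 (successors {w0}): φ is true.
  w5 (successors {w1, w2, w4}): φ is true.
Detail at w0 (witness):
  At w0: □◇◇(s ∧ ¬r) is false, so ¬□◇◇(s ∧ ¬r) is true.
    At w0: □◇◇(s ∧ ¬r) requires ◇◇(s ∧ ¬r) at every successor {w0, w1, w4}.
      ◇◇(s ∧ ¬r) fails at w0, so □◇◇(s ∧ ¬r) is false at w0.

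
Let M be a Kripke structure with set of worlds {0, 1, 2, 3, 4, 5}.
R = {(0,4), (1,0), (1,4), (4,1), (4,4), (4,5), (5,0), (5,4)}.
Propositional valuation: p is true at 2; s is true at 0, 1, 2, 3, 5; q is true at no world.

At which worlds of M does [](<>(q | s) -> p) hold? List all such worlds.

Recall that []ψ holds at a world iff ψ holds at every accessible world, and <>ψ holds iff ψ holds at some accessible world.
Let φ = [](<>(q | s) -> p). Evaluate φ at each world:
  0 (successors {4}): φ is false.
  1 (successors {0, 4}): φ is false.
  2 (successors ∅): φ is true.
  3 (successors ∅): φ is true.
  4 (successors {1, 4, 5}): φ is false.
  5 (successors {0, 4}): φ is false.
For instance, at 0:
  At 0: [](<>(q | s) -> p) requires <>(q | s) -> p at every successor {4}.
    <>(q | s) -> p fails at 4, so [](<>(q | s) -> p) is false at 0.
      At 4: <>(q | s) is true, p is false, so <>(q | s) -> p is false.
Satisfying worlds: {2, 3}

2, 3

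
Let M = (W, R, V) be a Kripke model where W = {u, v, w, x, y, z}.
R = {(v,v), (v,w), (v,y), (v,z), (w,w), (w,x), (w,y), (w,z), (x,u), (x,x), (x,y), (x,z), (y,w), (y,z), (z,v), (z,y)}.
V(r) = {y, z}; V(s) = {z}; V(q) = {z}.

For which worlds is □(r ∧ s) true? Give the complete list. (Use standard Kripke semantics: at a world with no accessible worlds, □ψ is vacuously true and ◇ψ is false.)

u

Let φ = □(r ∧ s). Evaluate φ at each world:
  u (successors ∅): φ is true.
  v (successors {v, w, y, z}): φ is false.
  w (successors {w, x, y, z}): φ is false.
  x (successors {u, x, y, z}): φ is false.
  y (successors {w, z}): φ is false.
  z (successors {v, y}): φ is false.
For instance, at z:
  At z: □(r ∧ s) requires r ∧ s at every successor {v, y}.
    r ∧ s fails at v, so □(r ∧ s) is false at z.
Satisfying worlds: {u}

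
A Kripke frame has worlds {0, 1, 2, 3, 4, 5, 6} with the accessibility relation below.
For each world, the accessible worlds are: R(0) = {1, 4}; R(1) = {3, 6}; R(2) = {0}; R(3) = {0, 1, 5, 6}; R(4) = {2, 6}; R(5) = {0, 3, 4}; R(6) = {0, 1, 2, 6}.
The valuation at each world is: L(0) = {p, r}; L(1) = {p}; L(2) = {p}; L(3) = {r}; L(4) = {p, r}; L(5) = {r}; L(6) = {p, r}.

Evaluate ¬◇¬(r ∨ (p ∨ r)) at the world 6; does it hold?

Yes

Recall that ◇ψ holds at a world iff ψ holds at some accessible world.
At 6: ◇¬(r ∨ (p ∨ r)) is false, so ¬◇¬(r ∨ (p ∨ r)) is true.
  At 6: ◇¬(r ∨ (p ∨ r)) requires ¬(r ∨ (p ∨ r)) at some successor in {0, 1, 2, 6}.
    At 0: ¬(r ∨ (p ∨ r)) is false.
    At 1: ¬(r ∨ (p ∨ r)) is false.
    At 2: ¬(r ∨ (p ∨ r)) is false.
    At 6: ¬(r ∨ (p ∨ r)) is false.
  So ◇¬(r ∨ (p ∨ r)) is false at 6.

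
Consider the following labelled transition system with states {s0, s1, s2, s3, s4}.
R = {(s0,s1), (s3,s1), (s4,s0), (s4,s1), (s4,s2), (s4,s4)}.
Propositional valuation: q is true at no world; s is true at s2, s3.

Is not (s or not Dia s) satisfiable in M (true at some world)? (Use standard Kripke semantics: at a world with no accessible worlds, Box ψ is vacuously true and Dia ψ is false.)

Recall that Dia ψ holds at a world iff ψ holds at some accessible world.
Let φ = not (s or not Dia s). Evaluate φ at each world:
  s0 (successors {s1}): φ is false.
  s1 (successors ∅): φ is false.
  s2 (successors ∅): φ is false.
  s3 (successors {s1}): φ is false.
  s4 (successors {s0, s1, s2, s4}): φ is true.
Detail at s4 (witness):
  At s4: s or not Dia s is false, so not (s or not Dia s) is true.
    At s4: s is false, not Dia s is false, so s or not Dia s is false.
      At s4: Dia s is true, so not Dia s is false.

Yes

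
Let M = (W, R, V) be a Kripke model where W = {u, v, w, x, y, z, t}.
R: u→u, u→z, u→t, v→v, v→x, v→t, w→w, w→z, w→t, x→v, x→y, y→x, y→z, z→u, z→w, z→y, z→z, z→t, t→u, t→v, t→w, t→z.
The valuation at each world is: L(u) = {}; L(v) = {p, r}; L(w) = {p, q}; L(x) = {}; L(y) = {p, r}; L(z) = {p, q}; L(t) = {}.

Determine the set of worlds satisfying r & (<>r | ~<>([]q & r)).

v, y

Recall that []ψ holds at a world iff ψ holds at every accessible world, and <>ψ holds iff ψ holds at some accessible world.
Let φ = r & (<>r | ~<>([]q & r)). Evaluate φ at each world:
  u (successors {u, z, t}): φ is false.
  v (successors {v, x, t}): φ is true.
  w (successors {w, z, t}): φ is false.
  x (successors {v, y}): φ is false.
  y (successors {x, z}): φ is true.
  z (successors {u, w, y, z, t}): φ is false.
  t (successors {u, v, w, z}): φ is false.
For instance, at w:
  At w: r is false, <>r | ~<>([]q & r) is true, so r & (<>r | ~<>([]q & r)) is false.
    At w: <>r is false, ~<>([]q & r) is true, so <>r | ~<>([]q & r) is true.
      At w: <>r requires r at some successor in {w, z, t}.
        At w: r is false.
        At z: r is false.
        At t: r is false.
      So <>r is false at w.
      At w: <>([]q & r) is false, so ~<>([]q & r) is true.
Satisfying worlds: {v, y}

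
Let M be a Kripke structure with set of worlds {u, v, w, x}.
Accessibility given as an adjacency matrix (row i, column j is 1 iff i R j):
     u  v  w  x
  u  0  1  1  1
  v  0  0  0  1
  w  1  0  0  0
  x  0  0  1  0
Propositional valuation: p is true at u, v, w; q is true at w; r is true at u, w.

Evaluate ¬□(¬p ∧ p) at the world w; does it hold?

Yes

At w: □(¬p ∧ p) is false, so ¬□(¬p ∧ p) is true.
  At w: □(¬p ∧ p) requires ¬p ∧ p at every successor {u}.
    ¬p ∧ p fails at u, so □(¬p ∧ p) is false at w.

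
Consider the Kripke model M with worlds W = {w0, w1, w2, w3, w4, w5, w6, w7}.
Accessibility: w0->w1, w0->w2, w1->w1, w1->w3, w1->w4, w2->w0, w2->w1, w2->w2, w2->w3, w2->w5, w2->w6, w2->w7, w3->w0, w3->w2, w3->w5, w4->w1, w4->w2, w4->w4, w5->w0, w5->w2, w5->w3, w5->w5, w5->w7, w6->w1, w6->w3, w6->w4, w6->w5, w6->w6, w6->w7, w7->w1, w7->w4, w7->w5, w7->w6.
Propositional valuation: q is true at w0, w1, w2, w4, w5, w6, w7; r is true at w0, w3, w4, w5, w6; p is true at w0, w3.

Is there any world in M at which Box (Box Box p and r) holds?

Let φ = Box (Box Box p and r). Evaluate φ at each world:
  w0 (successors {w1, w2}): φ is false.
  w1 (successors {w1, w3, w4}): φ is false.
  w2 (successors {w0, w1, w2, w3, w5, w6, w7}): φ is false.
  w3 (successors {w0, w2, w5}): φ is false.
  w4 (successors {w1, w2, w4}): φ is false.
  w5 (successors {w0, w2, w3, w5, w7}): φ is false.
  w6 (successors {w1, w3, w4, w5, w6, w7}): φ is false.
  w7 (successors {w1, w4, w5, w6}): φ is false.
For instance, at w4:
  At w4: Box (Box Box p and r) requires Box Box p and r at every successor {w1, w2, w4}.
    Box Box p and r fails at w1, so Box (Box Box p and r) is false at w4.
      At w1: Box Box p is false, r is false, so Box Box p and r is false.

No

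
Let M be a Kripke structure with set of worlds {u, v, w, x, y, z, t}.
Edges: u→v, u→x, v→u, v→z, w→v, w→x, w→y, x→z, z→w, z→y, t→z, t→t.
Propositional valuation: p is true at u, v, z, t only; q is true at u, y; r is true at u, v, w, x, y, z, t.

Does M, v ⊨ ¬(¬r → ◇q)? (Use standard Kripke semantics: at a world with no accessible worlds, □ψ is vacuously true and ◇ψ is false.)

At v: ¬r → ◇q is true, so ¬(¬r → ◇q) is false.
  At v: ¬r is false, ◇q is true, so ¬r → ◇q is true.
    At v: ◇q requires q at some successor in {u, z}.
      q holds at u, so ◇q is true at v.

No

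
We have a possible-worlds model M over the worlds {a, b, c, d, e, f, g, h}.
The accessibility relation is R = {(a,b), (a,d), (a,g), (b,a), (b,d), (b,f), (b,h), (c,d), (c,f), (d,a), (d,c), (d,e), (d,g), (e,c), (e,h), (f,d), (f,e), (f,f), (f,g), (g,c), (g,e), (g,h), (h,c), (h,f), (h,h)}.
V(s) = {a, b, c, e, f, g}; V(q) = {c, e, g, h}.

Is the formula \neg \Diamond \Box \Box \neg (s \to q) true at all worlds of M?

Let φ = \neg \Diamond \Box \Box \neg (s \to q). Evaluate φ at each world:
  a (successors {b, d, g}): φ is true.
  b (successors {a, d, f, h}): φ is true.
  c (successors {d, f}): φ is true.
  d (successors {a, c, e, g}): φ is true.
  e (successors {c, h}): φ is true.
  f (successors {d, e, f, g}): φ is true.
  g (successors {c, e, h}): φ is true.
  h (successors {c, f, h}): φ is true.
For instance, at b:
  At b: \Diamond \Box \Box \neg (s \to q) is false, so \neg \Diamond \Box \Box \neg (s \to q) is true.
    At b: \Diamond \Box \Box \neg (s \to q) requires \Box \Box \neg (s \to q) at some successor in {a, d, f, h}.
      At a: \Box \Box \neg (s \to q) is false.
      At d: \Box \Box \neg (s \to q) is false.
      At f: \Box \Box \neg (s \to q) is false.
      At h: \Box \Box \neg (s \to q) is false.
    So \Diamond \Box \Box \neg (s \to q) is false at b.

Yes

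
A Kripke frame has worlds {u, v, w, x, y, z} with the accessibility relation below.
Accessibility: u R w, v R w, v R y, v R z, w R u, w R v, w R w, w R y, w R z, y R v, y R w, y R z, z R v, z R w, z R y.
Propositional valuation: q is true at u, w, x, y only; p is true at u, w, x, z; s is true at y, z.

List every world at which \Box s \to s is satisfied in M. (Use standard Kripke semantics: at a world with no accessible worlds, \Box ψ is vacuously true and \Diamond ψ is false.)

u, v, w, y, z

Let φ = \Box s \to s. Evaluate φ at each world:
  u (successors {w}): φ is true.
  v (successors {w, y, z}): φ is true.
  w (successors {u, v, w, y, z}): φ is true.
  x (successors ∅): φ is false.
  y (successors {v, w, z}): φ is true.
  z (successors {v, w, y}): φ is true.
For instance, at u:
  At u: \Box s is false, s is false, so \Box s \to s is true.
    At u: \Box s requires s at every successor {w}.
      s fails at w, so \Box s is false at u.
Satisfying worlds: {u, v, w, y, z}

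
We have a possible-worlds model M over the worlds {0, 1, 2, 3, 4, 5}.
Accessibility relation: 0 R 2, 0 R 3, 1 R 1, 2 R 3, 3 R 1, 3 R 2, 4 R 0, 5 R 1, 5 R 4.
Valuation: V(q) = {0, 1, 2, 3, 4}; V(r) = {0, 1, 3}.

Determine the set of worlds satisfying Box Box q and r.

0, 1, 3

Let φ = Box Box q and r. Evaluate φ at each world:
  0 (successors {2, 3}): φ is true.
  1 (successors {1}): φ is true.
  2 (successors {3}): φ is false.
  3 (successors {1, 2}): φ is true.
  4 (successors {0}): φ is false.
  5 (successors {1, 4}): φ is false.
For instance, at 3:
  At 3: Box Box q is true, r is true, so Box Box q and r is true.
    At 3: Box Box q requires Box q at every successor {1, 2}.
      At 1: Box q is true.
      At 2: Box q is true.
    So Box Box q is true at 3.
Satisfying worlds: {0, 1, 3}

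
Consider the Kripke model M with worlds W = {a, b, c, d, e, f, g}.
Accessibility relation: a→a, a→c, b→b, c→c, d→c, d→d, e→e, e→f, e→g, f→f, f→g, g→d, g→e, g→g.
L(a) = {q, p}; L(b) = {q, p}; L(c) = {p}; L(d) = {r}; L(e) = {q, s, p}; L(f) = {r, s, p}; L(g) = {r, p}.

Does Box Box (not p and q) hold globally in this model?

Let φ = Box Box (not p and q). Evaluate φ at each world:
  a (successors {a, c}): φ is false.
  b (successors {b}): φ is false.
  c (successors {c}): φ is false.
  d (successors {c, d}): φ is false.
  e (successors {e, f, g}): φ is false.
  f (successors {f, g}): φ is false.
  g (successors {d, e, g}): φ is false.
Detail at a (counterexample):
  At a: Box Box (not p and q) requires Box (not p and q) at every successor {a, c}.
    Box (not p and q) fails at a, so Box Box (not p and q) is false at a.
      At a: Box (not p and q) requires not p and q at every successor {a, c}.
        not p and q fails at a, so Box (not p and q) is false at a.

No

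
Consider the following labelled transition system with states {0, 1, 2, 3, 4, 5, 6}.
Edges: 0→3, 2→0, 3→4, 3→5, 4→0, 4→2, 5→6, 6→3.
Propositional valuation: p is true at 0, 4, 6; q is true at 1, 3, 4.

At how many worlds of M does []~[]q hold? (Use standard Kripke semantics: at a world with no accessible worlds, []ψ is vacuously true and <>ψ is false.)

Let φ = []~[]q. Evaluate φ at each world:
  0 (successors {3}): φ is true.
  1 (successors ∅): φ is true.
  2 (successors {0}): φ is false.
  3 (successors {4, 5}): φ is true.
  4 (successors {0, 2}): φ is false.
  5 (successors {6}): φ is false.
  6 (successors {3}): φ is true.
For instance, at 3:
  At 3: []~[]q requires ~[]q at every successor {4, 5}.
      At 4: []q is false, so ~[]q is true.
      At 5: []q is false, so ~[]q is true.
  So []~[]q is true at 3.
Satisfying worlds: {0, 1, 3, 6}

4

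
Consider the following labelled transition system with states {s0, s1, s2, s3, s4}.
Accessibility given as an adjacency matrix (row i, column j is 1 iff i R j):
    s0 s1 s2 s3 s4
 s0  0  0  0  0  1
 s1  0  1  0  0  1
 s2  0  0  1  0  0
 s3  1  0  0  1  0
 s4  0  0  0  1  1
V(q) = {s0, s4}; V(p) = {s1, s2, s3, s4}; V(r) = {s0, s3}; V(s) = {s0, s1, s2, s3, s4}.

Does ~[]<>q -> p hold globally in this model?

Yes

Let φ = ~[]<>q -> p. Evaluate φ at each world:
  s0 (successors {s4}): φ is true.
  s1 (successors {s1, s4}): φ is true.
  s2 (successors {s2}): φ is true.
  s3 (successors {s0, s3}): φ is true.
  s4 (successors {s3, s4}): φ is true.
For instance, at s0:
  At s0: ~[]<>q is false, p is false, so ~[]<>q -> p is true.
    At s0: []<>q is true, so ~[]<>q is false.
      At s0: []<>q requires <>q at every successor {s4}.
        At s4: <>q is true.
      So []<>q is true at s0.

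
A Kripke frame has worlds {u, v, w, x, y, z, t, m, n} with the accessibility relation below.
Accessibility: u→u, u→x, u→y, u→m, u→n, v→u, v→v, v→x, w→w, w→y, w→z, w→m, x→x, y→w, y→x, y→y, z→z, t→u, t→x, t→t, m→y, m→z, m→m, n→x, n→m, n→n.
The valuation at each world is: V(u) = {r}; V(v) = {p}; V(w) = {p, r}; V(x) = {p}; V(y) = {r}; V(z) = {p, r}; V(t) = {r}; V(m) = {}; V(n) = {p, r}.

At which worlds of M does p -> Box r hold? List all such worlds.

Let φ = p -> Box r. Evaluate φ at each world:
  u (successors {u, x, y, m, n}): φ is true.
  v (successors {u, v, x}): φ is false.
  w (successors {w, y, z, m}): φ is false.
  x (successors {x}): φ is false.
  y (successors {w, x, y}): φ is true.
  z (successors {z}): φ is true.
  t (successors {u, x, t}): φ is true.
  m (successors {y, z, m}): φ is true.
  n (successors {x, m, n}): φ is false.
For instance, at x:
  At x: p is true, Box r is false, so p -> Box r is false.
    At x: Box r requires r at every successor {x}.
      r fails at x, so Box r is false at x.
Satisfying worlds: {u, y, z, t, m}

u, y, z, t, m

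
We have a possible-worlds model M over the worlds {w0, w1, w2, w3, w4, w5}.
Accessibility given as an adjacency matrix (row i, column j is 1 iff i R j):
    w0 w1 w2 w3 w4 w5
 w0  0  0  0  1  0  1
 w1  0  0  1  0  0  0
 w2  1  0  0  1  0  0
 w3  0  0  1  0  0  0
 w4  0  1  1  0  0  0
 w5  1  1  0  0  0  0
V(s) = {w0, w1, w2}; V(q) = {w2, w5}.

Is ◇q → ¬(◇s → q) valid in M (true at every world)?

Let φ = ◇q → ¬(◇s → q). Evaluate φ at each world:
  w0 (successors {w3, w5}): φ is false.
  w1 (successors {w2}): φ is true.
  w2 (successors {w0, w3}): φ is true.
  w3 (successors {w2}): φ is true.
  w4 (successors {w1, w2}): φ is true.
  w5 (successors {w0, w1}): φ is true.
Detail at w0 (counterexample):
  At w0: ◇q is true, ¬(◇s → q) is false, so ◇q → ¬(◇s → q) is false.
    At w0: ◇q requires q at some successor in {w3, w5}.
      q holds at w5, so ◇q is true at w0.
    At w0: ◇s → q is true, so ¬(◇s → q) is false.
      At w0: ◇s is false, q is false, so ◇s → q is true.

No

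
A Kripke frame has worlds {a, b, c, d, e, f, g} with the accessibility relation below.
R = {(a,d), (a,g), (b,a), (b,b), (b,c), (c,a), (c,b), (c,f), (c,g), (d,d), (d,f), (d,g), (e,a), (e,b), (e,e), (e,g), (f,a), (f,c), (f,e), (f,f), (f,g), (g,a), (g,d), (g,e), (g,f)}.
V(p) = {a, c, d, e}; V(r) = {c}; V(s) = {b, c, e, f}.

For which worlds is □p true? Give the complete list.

none

Let φ = □p. Evaluate φ at each world:
  a (successors {d, g}): φ is false.
  b (successors {a, b, c}): φ is false.
  c (successors {a, b, f, g}): φ is false.
  d (successors {d, f, g}): φ is false.
  e (successors {a, b, e, g}): φ is false.
  f (successors {a, c, e, f, g}): φ is false.
  g (successors {a, d, e, f}): φ is false.
For instance, at g:
  At g: □p requires p at every successor {a, d, e, f}.
    p fails at f, so □p is false at g.
Satisfying worlds: none.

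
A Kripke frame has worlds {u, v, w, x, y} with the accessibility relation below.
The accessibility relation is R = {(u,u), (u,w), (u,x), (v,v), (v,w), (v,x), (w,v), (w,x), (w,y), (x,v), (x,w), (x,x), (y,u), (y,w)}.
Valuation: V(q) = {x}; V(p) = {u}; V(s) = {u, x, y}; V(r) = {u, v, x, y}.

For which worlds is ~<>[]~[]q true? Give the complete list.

Let φ = ~<>[]~[]q. Evaluate φ at each world:
  u (successors {u, w, x}): φ is false.
  v (successors {v, w, x}): φ is false.
  w (successors {v, x, y}): φ is false.
  x (successors {v, w, x}): φ is false.
  y (successors {u, w}): φ is false.
For instance, at u:
  At u: <>[]~[]q is true, so ~<>[]~[]q is false.
    At u: <>[]~[]q requires []~[]q at some successor in {u, w, x}.
      []~[]q holds at u, so <>[]~[]q is true at u.
Satisfying worlds: none.

none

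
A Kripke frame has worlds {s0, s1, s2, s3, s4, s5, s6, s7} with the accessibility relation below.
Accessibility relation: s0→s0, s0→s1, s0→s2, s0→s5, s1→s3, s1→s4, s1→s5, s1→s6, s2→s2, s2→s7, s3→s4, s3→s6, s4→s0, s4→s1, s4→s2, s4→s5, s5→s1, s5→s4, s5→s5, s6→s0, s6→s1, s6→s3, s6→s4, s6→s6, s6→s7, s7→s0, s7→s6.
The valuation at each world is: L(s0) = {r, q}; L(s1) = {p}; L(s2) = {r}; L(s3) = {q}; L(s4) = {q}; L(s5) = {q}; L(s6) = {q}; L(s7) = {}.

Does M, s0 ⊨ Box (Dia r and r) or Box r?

At s0: Box (Dia r and r) is false, Box r is false, so Box (Dia r and r) or Box r is false.
  At s0: Box (Dia r and r) requires Dia r and r at every successor {s0, s1, s2, s5}.
    Dia r and r fails at s1, so Box (Dia r and r) is false at s0.
      At s1: Dia r is false, r is false, so Dia r and r is false.
  At s0: Box r requires r at every successor {s0, s1, s2, s5}.
    r fails at s1, so Box r is false at s0.

No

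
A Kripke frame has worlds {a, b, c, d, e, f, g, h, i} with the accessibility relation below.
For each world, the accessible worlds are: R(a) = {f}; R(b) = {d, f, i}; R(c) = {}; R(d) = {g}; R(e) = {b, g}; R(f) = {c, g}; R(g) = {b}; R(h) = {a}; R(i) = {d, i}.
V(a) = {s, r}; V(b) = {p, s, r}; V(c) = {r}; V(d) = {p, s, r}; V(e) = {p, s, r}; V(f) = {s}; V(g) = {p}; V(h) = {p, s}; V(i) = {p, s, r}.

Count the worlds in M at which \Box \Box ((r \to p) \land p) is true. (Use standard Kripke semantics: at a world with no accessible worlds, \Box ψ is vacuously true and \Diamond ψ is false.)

Recall that \Box ψ holds at a world iff ψ holds at every accessible world, and \Diamond ψ holds iff ψ holds at some accessible world.
Let φ = \Box \Box ((r \to p) \land p). Evaluate φ at each world:
  a (successors {f}): φ is false.
  b (successors {d, f, i}): φ is false.
  c (successors ∅): φ is true.
  d (successors {g}): φ is true.
  e (successors {b, g}): φ is false.
  f (successors {c, g}): φ is true.
  g (successors {b}): φ is false.
  h (successors {a}): φ is false.
  i (successors {d, i}): φ is true.
For instance, at i:
  At i: \Box \Box ((r \to p) \land p) requires \Box ((r \to p) \land p) at every successor {d, i}.
      At d: \Box ((r \to p) \land p) requires (r \to p) \land p at every successor {g}.
        At g: (r \to p) \land p is true.
      So \Box ((r \to p) \land p) is true at d.
      At i: \Box ((r \to p) \land p) requires (r \to p) \land p at every successor {d, i}.
        At d: (r \to p) \land p is true.
        At i: (r \to p) \land p is true.
      So \Box ((r \to p) \land p) is true at i.
  So \Box \Box ((r \to p) \land p) is true at i.
Satisfying worlds: {c, d, f, i}

4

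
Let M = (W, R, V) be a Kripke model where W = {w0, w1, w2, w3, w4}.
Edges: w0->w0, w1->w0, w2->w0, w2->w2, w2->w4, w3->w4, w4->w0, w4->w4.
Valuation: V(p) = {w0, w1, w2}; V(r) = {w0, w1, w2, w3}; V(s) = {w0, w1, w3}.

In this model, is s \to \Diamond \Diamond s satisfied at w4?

At w4: s is false, \Diamond \Diamond s is true, so s \to \Diamond \Diamond s is true.
  At w4: \Diamond \Diamond s requires \Diamond s at some successor in {w0, w4}.
    \Diamond s holds at w0, so \Diamond \Diamond s is true at w4.
      At w0: \Diamond s requires s at some successor in {w0}.
        s holds at w0, so \Diamond s is true at w0.

Yes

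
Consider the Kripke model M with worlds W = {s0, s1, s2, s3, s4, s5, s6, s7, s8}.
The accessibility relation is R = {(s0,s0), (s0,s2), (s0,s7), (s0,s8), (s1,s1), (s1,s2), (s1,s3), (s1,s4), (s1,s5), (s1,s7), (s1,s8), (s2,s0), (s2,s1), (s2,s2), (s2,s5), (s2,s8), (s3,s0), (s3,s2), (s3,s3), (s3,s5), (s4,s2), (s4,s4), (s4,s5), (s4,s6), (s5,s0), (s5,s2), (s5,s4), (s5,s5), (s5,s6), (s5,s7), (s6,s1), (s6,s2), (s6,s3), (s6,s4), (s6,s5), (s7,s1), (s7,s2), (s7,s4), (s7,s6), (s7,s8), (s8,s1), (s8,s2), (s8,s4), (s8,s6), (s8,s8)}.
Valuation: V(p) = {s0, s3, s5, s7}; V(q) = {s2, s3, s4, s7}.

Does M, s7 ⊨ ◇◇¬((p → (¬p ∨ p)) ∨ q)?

At s7: ◇◇¬((p → (¬p ∨ p)) ∨ q) requires ◇¬((p → (¬p ∨ p)) ∨ q) at some successor in {s1, s2, s4, s6, s8}.
  At s1: ◇¬((p → (¬p ∨ p)) ∨ q) is false.
  At s2: ◇¬((p → (¬p ∨ p)) ∨ q) is false.
  At s4: ◇¬((p → (¬p ∨ p)) ∨ q) is false.
  At s6: ◇¬((p → (¬p ∨ p)) ∨ q) is false.
  At s8: ◇¬((p → (¬p ∨ p)) ∨ q) is false.
So ◇◇¬((p → (¬p ∨ p)) ∨ q) is false at s7.

No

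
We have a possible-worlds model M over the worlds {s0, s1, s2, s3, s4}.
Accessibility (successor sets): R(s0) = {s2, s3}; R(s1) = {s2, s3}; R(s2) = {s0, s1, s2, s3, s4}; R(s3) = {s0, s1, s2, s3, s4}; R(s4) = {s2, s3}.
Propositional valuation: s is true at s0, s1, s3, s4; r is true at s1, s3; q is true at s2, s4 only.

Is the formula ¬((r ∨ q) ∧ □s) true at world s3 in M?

Yes

At s3: (r ∨ q) ∧ □s is false, so ¬((r ∨ q) ∧ □s) is true.
  At s3: r ∨ q is true, □s is false, so (r ∨ q) ∧ □s is false.
    At s3: □s requires s at every successor {s0, s1, s2, s3, s4}.
      s fails at s2, so □s is false at s3.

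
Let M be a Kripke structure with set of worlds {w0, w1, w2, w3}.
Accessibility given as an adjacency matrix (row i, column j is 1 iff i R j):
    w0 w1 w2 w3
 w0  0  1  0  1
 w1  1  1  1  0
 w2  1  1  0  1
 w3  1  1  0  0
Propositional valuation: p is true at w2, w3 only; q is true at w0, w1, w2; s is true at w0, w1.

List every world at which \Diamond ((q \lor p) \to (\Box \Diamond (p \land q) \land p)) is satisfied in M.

none

Let φ = \Diamond ((q \lor p) \to (\Box \Diamond (p \land q) \land p)). Evaluate φ at each world:
  w0 (successors {w1, w3}): φ is false.
  w1 (successors {w0, w1, w2}): φ is false.
  w2 (successors {w0, w1, w3}): φ is false.
  w3 (successors {w0, w1}): φ is false.
For instance, at w1:
  At w1: \Diamond ((q \lor p) \to (\Box \Diamond (p \land q) \land p)) requires (q \lor p) \to (\Box \Diamond (p \land q) \land p) at some successor in {w0, w1, w2}.
    At w0: (q \lor p) \to (\Box \Diamond (p \land q) \land p) is false.
    At w1: (q \lor p) \to (\Box \Diamond (p \land q) \land p) is false.
    At w2: (q \lor p) \to (\Box \Diamond (p \land q) \land p) is false.
  So \Diamond ((q \lor p) \to (\Box \Diamond (p \land q) \land p)) is false at w1.
Satisfying worlds: none.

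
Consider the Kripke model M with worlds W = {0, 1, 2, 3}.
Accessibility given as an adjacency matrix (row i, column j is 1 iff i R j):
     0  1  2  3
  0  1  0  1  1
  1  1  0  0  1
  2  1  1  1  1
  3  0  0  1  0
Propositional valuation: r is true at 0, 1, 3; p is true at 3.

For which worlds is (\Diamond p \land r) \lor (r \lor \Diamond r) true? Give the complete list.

Let φ = (\Diamond p \land r) \lor (r \lor \Diamond r). Evaluate φ at each world:
  0 (successors {0, 2, 3}): φ is true.
  1 (successors {0, 3}): φ is true.
  2 (successors {0, 1, 2, 3}): φ is true.
  3 (successors {2}): φ is true.
For instance, at 0:
  At 0: \Diamond p \land r is true, r \lor \Diamond r is true, so (\Diamond p \land r) \lor (r \lor \Diamond r) is true.
    At 0: \Diamond p is true, r is true, so \Diamond p \land r is true.
      At 0: \Diamond p requires p at some successor in {0, 2, 3}.
        p holds at 3, so \Diamond p is true at 0.
    At 0: r is true, \Diamond r is true, so r \lor \Diamond r is true.
      At 0: \Diamond r requires r at some successor in {0, 2, 3}.
        r holds at 0, so \Diamond r is true at 0.
Satisfying worlds: {0, 1, 2, 3}

0, 1, 2, 3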